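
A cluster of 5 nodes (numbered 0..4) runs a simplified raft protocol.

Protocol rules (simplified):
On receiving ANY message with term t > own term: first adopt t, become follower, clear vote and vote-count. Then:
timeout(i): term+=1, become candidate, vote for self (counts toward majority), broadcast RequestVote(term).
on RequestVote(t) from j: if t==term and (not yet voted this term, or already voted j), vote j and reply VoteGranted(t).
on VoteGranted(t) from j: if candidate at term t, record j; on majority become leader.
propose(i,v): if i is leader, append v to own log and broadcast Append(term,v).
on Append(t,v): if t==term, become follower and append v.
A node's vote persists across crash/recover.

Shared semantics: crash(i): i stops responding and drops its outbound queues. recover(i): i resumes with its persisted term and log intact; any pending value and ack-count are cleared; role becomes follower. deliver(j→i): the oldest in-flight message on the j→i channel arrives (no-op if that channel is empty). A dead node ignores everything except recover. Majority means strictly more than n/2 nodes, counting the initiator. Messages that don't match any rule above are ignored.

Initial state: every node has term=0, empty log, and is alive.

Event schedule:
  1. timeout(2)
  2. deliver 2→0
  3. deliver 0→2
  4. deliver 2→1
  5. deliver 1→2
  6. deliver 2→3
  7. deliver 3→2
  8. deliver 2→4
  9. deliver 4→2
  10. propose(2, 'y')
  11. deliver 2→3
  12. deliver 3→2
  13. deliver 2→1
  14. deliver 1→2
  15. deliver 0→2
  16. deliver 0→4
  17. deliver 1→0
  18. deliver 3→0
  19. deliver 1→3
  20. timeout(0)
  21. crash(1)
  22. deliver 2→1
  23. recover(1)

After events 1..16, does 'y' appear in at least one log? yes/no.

after 1 — timeout(2): n2:cand/t1/[-]
after 2 — deliver 2→0: n0:foll/t1/[-]
after 3 — deliver 0→2: ·
after 4 — deliver 2→1: n1:foll/t1/[-]
after 5 — deliver 1→2: n2:lead/t1/[-]
after 6 — deliver 2→3: n3:foll/t1/[-]
after 7 — deliver 3→2: ·
after 8 — deliver 2→4: n4:foll/t1/[-]
after 9 — deliver 4→2: ·
after 10 — propose(2,'y'): n2:lead/t1/[y]
after 11 — deliver 2→3: n3:foll/t1/[y]
after 12 — deliver 3→2: ·
after 13 — deliver 2→1: n1:foll/t1/[y]
after 14 — deliver 1→2: ·
after 15 — deliver 0→2: ·
after 16 — deliver 0→4: ·

yes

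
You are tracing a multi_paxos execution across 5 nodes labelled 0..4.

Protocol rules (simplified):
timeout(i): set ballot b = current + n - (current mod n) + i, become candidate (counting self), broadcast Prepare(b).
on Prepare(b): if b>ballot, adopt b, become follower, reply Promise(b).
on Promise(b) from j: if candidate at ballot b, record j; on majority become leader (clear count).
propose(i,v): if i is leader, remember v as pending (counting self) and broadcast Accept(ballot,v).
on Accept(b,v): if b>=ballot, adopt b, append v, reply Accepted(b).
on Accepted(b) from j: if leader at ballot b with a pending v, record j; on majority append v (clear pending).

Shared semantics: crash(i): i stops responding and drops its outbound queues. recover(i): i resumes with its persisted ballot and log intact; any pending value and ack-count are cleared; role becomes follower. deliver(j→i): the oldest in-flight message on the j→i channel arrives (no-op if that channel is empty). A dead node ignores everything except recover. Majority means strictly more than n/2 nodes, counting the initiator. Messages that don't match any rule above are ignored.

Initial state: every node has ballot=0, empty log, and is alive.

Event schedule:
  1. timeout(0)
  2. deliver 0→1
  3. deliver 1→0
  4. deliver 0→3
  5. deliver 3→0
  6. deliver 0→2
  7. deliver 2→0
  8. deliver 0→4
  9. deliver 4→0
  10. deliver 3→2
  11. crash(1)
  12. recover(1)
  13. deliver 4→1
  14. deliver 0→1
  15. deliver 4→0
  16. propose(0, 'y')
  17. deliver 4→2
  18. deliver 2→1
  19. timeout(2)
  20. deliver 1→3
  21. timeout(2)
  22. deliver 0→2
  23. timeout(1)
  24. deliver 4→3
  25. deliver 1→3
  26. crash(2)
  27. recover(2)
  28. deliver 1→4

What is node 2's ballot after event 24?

after 1 — timeout(0): n0:cand/b5/[-]
after 2 — deliver 0→1: n1:foll/b5/[-]
after 3 — deliver 1→0: ·
after 4 — deliver 0→3: n3:foll/b5/[-]
after 5 — deliver 3→0: n0:lead/b5/[-]
after 6 — deliver 0→2: n2:foll/b5/[-]
after 7 — deliver 2→0: ·
after 8 — deliver 0→4: n4:foll/b5/[-]
after 9 — deliver 4→0: ·
after 10 — deliver 3→2: ·
after 11 — crash(1): n1:✗foll/b5/[-]
after 12 — recover(1): n1:foll/b5/[-]
after 13 — deliver 4→1: ·
after 14 — deliver 0→1: ·
after 15 — deliver 4→0: ·
after 16 — propose(0,'y'): ·
after 17 — deliver 4→2: ·
after 18 — deliver 2→1: ·
after 19 — timeout(2): n2:cand/b12/[-]
after 20 — deliver 1→3: ·
after 21 — timeout(2): n2:cand/b17/[-]
after 22 — deliver 0→2: ·
after 23 — timeout(1): n1:cand/b11/[-]
after 24 — deliver 4→3: ·

17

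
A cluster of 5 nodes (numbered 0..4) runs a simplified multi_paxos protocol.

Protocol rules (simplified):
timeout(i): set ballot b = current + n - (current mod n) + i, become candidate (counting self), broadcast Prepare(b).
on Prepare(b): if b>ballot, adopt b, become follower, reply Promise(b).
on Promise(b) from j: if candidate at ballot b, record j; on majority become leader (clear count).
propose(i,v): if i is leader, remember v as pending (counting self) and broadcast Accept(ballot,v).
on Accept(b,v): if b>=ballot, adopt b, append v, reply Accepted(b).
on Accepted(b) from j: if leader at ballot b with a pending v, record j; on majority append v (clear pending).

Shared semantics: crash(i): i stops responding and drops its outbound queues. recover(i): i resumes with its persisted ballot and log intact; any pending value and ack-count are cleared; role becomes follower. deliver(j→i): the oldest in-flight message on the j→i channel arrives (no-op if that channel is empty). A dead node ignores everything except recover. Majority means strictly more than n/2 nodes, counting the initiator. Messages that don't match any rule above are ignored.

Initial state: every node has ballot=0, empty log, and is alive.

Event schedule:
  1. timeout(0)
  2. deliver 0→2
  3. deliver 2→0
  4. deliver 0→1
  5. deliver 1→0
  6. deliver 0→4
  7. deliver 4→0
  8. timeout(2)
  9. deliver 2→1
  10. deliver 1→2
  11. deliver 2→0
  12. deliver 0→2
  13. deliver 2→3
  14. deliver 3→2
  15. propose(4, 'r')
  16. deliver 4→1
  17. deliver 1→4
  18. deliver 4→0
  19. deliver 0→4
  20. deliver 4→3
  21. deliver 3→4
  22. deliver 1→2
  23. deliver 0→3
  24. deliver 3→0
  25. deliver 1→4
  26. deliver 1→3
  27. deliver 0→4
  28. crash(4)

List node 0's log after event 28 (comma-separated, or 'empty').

1. timeout(0):  <0:cand b5 ->
2. deliver 0→2:  <2:foll b5 ->
3. deliver 2→0:  nop
4. deliver 0→1:  <1:foll b5 ->
5. deliver 1→0:  <0:lead b5 ->
6. deliver 0→4:  <4:foll b5 ->
7. deliver 4→0:  nop
8. timeout(2):  <2:cand b12 ->
9. deliver 2→1:  <1:foll b12 ->
10. deliver 1→2:  nop
11. deliver 2→0:  <0:foll b12 ->
12. deliver 0→2:  <2:lead b12 ->
13. deliver 2→3:  <3:foll b12 ->
14. deliver 3→2:  nop
15. propose(4,'r'):  nop
16. deliver 4→1:  nop
17. deliver 1→4:  nop
18. deliver 4→0:  nop
19. deliver 0→4:  nop
20. deliver 4→3:  nop
21. deliver 3→4:  nop
22. deliver 1→2:  nop
23. deliver 0→3:  nop
24. deliver 3→0:  nop
25. deliver 1→4:  nop
26. deliver 1→3:  nop
27. deliver 0→4:  nop
28. crash(4):  <4:✗foll b5 ->

empty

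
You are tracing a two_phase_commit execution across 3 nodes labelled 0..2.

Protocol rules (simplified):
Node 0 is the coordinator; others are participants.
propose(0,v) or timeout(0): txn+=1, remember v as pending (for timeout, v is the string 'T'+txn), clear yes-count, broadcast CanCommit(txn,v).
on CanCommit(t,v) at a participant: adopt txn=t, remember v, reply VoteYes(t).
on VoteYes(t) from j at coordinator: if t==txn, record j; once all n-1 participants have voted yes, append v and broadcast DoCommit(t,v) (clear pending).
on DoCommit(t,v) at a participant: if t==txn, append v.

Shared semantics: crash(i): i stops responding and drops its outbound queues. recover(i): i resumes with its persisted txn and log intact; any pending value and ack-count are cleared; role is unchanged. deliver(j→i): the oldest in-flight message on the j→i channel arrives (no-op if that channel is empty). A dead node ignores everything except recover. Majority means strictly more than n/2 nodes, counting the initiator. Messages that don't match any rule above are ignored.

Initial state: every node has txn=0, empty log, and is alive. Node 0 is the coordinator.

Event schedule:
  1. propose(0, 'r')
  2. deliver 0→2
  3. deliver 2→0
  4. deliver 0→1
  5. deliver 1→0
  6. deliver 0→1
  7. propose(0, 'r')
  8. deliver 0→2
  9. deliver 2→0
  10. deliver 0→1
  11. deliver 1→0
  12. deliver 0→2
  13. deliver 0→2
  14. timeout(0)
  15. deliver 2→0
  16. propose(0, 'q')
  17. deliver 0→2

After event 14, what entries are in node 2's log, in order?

r

after 1 — propose(0,'r'): n0:coor/t1/[-]
after 2 — deliver 0→2: n2:part/t1/[-]
after 3 — deliver 2→0: ·
after 4 — deliver 0→1: n1:part/t1/[-]
after 5 — deliver 1→0: n0:coor/t1/[r]
after 6 — deliver 0→1: n1:part/t1/[r]
after 7 — propose(0,'r'): n0:coor/t2/[r]
after 8 — deliver 0→2: n2:part/t1/[r]
after 9 — deliver 2→0: ·
after 10 — deliver 0→1: n1:part/t2/[r]
after 11 — deliver 1→0: ·
after 12 — deliver 0→2: n2:part/t2/[r]
after 13 — deliver 0→2: ·
after 14 — timeout(0): n0:coor/t3/[r]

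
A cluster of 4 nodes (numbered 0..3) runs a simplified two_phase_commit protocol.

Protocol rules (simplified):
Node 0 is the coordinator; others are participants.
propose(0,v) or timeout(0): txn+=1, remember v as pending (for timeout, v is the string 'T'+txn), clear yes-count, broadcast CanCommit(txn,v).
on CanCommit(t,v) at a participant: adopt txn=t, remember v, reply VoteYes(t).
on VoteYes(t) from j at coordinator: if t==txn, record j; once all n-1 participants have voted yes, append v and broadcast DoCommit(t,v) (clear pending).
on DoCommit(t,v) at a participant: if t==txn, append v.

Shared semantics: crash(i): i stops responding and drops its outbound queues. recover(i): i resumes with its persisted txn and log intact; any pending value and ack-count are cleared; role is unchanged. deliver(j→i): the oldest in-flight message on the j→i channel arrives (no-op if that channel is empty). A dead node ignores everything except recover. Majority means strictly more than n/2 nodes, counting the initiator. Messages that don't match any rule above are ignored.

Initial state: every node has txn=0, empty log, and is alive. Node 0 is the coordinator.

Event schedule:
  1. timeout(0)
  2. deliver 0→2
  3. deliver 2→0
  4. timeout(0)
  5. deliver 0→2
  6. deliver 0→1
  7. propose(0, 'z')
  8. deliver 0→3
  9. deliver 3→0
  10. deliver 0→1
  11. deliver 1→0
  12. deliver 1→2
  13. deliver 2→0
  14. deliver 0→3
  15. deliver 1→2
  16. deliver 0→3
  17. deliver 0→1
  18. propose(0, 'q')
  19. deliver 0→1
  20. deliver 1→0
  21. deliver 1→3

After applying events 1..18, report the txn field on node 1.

1. timeout(0):  <0:coor t1 ->
2. deliver 0→2:  <2:part t1 ->
3. deliver 2→0:  nop
4. timeout(0):  <0:coor t2 ->
5. deliver 0→2:  <2:part t2 ->
6. deliver 0→1:  <1:part t1 ->
7. propose(0,'z'):  <0:coor t3 ->
8. deliver 0→3:  <3:part t1 ->
9. deliver 3→0:  nop
10. deliver 0→1:  <1:part t2 ->
11. deliver 1→0:  nop
12. deliver 1→2:  nop
13. deliver 2→0:  nop
14. deliver 0→3:  <3:part t2 ->
15. deliver 1→2:  nop
16. deliver 0→3:  <3:part t3 ->
17. deliver 0→1:  <1:part t3 ->
18. propose(0,'q'):  <0:coor t4 ->

3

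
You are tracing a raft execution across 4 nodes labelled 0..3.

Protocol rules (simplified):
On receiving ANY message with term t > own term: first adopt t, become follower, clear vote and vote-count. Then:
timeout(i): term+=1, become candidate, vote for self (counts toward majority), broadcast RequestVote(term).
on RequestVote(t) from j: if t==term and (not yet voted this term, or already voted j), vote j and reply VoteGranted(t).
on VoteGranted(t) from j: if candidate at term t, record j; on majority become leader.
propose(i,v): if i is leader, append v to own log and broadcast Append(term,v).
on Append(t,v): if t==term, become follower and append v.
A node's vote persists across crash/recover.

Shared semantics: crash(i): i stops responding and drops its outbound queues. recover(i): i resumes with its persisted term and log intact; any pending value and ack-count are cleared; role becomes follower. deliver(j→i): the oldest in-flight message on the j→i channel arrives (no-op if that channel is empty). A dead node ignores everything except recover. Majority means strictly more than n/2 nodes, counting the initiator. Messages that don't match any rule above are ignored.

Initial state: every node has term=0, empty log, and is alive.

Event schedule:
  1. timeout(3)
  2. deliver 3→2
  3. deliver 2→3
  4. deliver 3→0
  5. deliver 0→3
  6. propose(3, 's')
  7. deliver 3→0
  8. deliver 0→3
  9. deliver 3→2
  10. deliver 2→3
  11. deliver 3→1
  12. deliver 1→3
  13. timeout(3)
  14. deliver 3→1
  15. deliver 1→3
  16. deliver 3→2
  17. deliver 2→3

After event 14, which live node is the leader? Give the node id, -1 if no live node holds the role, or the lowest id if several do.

[1] timeout(3) → N3(cand t1 [-])
[2] deliver 3→2 → N2(foll t1 [-])
[3] deliver 2→3 → ∅
[4] deliver 3→0 → N0(foll t1 [-])
[5] deliver 0→3 → N3(lead t1 [-])
[6] propose(3,'s') → N3(lead t1 [s])
[7] deliver 3→0 → N0(foll t1 [s])
[8] deliver 0→3 → ∅
[9] deliver 3→2 → N2(foll t1 [s])
[10] deliver 2→3 → ∅
[11] deliver 3→1 → N1(foll t1 [-])
[12] deliver 1→3 → ∅
[13] timeout(3) → N3(cand t2 [s])
[14] deliver 3→1 → N1(foll t1 [s])

-1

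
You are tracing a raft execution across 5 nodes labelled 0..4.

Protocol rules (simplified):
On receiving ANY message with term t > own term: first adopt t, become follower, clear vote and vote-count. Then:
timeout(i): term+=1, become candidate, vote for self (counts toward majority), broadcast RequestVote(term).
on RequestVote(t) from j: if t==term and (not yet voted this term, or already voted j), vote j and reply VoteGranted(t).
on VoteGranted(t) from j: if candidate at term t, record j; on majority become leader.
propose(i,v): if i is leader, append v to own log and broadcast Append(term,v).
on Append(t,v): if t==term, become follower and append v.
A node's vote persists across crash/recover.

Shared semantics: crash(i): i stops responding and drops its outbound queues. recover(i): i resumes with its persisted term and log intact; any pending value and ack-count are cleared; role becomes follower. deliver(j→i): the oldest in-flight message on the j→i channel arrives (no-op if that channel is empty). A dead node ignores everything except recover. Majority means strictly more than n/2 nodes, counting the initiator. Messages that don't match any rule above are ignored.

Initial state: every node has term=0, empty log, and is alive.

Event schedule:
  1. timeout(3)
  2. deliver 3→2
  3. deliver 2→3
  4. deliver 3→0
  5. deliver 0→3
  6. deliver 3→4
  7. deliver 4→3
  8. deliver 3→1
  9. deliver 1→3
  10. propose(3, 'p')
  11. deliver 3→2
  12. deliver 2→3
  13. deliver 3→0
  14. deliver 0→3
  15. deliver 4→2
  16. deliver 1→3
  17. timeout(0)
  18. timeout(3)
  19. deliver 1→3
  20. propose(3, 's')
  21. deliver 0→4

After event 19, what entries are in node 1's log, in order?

step 1 timeout(3): 3={cand,t=1,log=-}
step 2 deliver 3→2: 2={foll,t=1,log=-}
step 3 deliver 2→3: —
step 4 deliver 3→0: 0={foll,t=1,log=-}
step 5 deliver 0→3: 3={lead,t=1,log=-}
step 6 deliver 3→4: 4={foll,t=1,log=-}
step 7 deliver 4→3: —
step 8 deliver 3→1: 1={foll,t=1,log=-}
step 9 deliver 1→3: —
step 10 propose(3,'p'): 3={lead,t=1,log=p}
step 11 deliver 3→2: 2={foll,t=1,log=p}
step 12 deliver 2→3: —
step 13 deliver 3→0: 0={foll,t=1,log=p}
step 14 deliver 0→3: —
step 15 deliver 4→2: —
step 16 deliver 1→3: —
step 17 timeout(0): 0={cand,t=2,log=p}
step 18 timeout(3): 3={cand,t=2,log=p}
step 19 deliver 1→3: —

empty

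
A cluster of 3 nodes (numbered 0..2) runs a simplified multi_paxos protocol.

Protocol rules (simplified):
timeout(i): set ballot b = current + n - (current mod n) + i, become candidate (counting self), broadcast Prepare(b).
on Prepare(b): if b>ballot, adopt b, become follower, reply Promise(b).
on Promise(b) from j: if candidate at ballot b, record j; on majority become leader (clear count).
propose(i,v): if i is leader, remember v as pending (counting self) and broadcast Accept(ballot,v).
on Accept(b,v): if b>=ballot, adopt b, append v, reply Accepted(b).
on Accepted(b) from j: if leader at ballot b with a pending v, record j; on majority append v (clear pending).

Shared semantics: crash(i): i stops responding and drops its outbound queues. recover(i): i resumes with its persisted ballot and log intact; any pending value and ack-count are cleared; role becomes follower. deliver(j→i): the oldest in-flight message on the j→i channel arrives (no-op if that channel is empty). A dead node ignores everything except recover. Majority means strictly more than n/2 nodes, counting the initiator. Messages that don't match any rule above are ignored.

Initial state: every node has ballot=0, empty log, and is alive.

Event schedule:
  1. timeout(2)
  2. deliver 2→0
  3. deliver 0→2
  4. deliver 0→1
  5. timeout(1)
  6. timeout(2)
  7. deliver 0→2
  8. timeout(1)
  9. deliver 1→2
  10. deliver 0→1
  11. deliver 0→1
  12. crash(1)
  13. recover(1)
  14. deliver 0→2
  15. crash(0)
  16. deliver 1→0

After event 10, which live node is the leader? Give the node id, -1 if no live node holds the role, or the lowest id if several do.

[1] timeout(2) → N2(cand b5 [-])
[2] deliver 2→0 → N0(foll b5 [-])
[3] deliver 0→2 → N2(lead b5 [-])
[4] deliver 0→1 → ∅
[5] timeout(1) → N1(cand b4 [-])
[6] timeout(2) → N2(cand b8 [-])
[7] deliver 0→2 → ∅
[8] timeout(1) → N1(cand b7 [-])
[9] deliver 1→2 → ∅
[10] deliver 0→1 → ∅

-1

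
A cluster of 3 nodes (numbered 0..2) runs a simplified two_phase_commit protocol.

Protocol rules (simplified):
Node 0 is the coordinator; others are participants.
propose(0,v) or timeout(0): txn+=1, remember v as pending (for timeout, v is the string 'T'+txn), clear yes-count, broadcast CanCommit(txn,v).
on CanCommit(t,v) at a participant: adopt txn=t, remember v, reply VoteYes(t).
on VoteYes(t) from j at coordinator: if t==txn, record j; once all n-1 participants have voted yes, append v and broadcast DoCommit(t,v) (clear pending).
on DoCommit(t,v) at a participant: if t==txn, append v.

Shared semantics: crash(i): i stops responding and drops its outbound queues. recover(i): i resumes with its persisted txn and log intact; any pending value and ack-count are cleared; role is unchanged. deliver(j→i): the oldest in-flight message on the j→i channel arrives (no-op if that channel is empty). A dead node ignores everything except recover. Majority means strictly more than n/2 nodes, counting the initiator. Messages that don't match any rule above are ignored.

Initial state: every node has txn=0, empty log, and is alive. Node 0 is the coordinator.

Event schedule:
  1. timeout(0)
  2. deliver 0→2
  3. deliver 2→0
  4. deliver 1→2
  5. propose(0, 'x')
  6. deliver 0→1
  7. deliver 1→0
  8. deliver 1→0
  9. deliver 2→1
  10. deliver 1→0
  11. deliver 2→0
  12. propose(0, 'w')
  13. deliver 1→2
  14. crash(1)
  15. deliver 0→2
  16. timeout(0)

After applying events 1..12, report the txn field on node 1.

1

1. timeout(0):  <0:coor t1 ->
2. deliver 0→2:  <2:part t1 ->
3. deliver 2→0:  nop
4. deliver 1→2:  nop
5. propose(0,'x'):  <0:coor t2 ->
6. deliver 0→1:  <1:part t1 ->
7. deliver 1→0:  nop
8. deliver 1→0:  nop
9. deliver 2→1:  nop
10. deliver 1→0:  nop
11. deliver 2→0:  nop
12. propose(0,'w'):  <0:coor t3 ->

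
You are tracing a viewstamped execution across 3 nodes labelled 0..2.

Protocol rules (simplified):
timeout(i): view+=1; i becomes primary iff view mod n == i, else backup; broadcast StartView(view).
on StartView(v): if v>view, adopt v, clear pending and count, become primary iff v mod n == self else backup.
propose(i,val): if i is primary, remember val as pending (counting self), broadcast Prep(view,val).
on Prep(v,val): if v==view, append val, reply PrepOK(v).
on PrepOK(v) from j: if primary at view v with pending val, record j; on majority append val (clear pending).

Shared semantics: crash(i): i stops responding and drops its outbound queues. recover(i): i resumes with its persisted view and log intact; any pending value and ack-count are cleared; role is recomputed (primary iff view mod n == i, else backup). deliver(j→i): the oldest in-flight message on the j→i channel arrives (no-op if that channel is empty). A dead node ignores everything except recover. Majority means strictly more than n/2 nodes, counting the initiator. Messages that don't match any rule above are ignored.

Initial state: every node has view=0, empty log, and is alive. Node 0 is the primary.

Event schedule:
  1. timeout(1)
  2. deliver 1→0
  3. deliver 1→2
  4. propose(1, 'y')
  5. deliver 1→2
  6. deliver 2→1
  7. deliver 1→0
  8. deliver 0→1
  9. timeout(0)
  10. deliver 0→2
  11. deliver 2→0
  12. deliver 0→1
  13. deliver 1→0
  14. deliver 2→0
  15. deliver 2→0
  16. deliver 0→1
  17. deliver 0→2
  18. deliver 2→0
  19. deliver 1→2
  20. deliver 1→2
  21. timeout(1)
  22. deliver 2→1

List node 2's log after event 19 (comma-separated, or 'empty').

y

1. timeout(1):  <1:prim v1 ->
2. deliver 1→0:  <0:back v1 ->
3. deliver 1→2:  <2:back v1 ->
4. propose(1,'y'):  nop
5. deliver 1→2:  <2:back v1 y>
6. deliver 2→1:  <1:prim v1 y>
7. deliver 1→0:  <0:back v1 y>
8. deliver 0→1:  nop
9. timeout(0):  <0:back v2 y>
10. deliver 0→2:  <2:prim v2 y>
11. deliver 2→0:  nop
12. deliver 0→1:  <1:back v2 y>
13. deliver 1→0:  nop
14. deliver 2→0:  nop
15. deliver 2→0:  nop
16. deliver 0→1:  nop
17. deliver 0→2:  nop
18. deliver 2→0:  nop
19. deliver 1→2:  nop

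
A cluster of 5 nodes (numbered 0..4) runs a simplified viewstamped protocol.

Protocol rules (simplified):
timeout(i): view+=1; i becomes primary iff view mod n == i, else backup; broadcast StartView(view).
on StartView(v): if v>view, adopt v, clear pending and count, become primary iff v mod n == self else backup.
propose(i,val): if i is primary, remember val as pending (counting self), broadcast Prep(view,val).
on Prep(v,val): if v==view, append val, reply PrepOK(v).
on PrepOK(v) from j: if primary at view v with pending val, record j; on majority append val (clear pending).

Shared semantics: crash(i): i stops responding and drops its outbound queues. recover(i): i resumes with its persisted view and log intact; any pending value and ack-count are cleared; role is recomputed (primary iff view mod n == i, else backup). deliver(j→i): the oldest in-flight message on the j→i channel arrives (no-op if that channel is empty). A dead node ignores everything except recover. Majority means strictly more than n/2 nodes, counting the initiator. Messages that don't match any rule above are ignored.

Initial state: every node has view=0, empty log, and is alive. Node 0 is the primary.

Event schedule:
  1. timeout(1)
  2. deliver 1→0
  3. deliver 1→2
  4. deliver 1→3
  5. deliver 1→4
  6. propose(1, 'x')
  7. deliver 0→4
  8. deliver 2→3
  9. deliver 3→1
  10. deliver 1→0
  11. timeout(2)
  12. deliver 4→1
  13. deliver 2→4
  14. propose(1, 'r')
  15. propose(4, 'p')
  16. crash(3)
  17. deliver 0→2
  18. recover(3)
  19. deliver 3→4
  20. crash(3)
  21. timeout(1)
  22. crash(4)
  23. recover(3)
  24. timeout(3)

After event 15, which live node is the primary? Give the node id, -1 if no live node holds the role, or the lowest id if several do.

1

after 1 — timeout(1): n1:prim/v1/[-]
after 2 — deliver 1→0: n0:back/v1/[-]
after 3 — deliver 1→2: n2:back/v1/[-]
after 4 — deliver 1→3: n3:back/v1/[-]
after 5 — deliver 1→4: n4:back/v1/[-]
after 6 — propose(1,'x'): ·
after 7 — deliver 0→4: ·
after 8 — deliver 2→3: ·
after 9 — deliver 3→1: ·
after 10 — deliver 1→0: n0:back/v1/[x]
after 11 — timeout(2): n2:prim/v2/[-]
after 12 — deliver 4→1: ·
after 13 — deliver 2→4: n4:back/v2/[-]
after 14 — propose(1,'r'): ·
after 15 — propose(4,'p'): ·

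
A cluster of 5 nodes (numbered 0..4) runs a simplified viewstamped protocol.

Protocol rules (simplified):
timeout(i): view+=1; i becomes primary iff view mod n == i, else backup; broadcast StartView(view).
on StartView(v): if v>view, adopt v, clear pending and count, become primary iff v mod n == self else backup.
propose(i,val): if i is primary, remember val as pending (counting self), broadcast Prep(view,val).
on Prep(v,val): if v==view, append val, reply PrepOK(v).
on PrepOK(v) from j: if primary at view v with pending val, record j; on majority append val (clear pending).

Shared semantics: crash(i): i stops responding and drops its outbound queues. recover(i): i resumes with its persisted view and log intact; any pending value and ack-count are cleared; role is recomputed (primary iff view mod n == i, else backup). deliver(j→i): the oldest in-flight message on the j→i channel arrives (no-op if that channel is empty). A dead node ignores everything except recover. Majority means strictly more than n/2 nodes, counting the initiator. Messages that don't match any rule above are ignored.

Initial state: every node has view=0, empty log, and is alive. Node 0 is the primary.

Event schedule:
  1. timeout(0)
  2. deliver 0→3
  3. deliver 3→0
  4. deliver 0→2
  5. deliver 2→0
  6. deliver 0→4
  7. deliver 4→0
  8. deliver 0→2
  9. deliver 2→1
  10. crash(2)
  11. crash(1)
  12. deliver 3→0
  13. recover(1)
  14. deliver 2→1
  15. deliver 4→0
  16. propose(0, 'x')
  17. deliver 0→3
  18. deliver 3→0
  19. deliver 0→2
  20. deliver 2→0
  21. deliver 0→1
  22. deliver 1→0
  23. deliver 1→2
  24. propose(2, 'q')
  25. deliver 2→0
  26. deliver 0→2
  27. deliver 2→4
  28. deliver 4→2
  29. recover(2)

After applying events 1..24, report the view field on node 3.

step 1 timeout(0): 0={back,v=1,log=-}
step 2 deliver 0→3: 3={back,v=1,log=-}
step 3 deliver 3→0: —
step 4 deliver 0→2: 2={back,v=1,log=-}
step 5 deliver 2→0: —
step 6 deliver 0→4: 4={back,v=1,log=-}
step 7 deliver 4→0: —
step 8 deliver 0→2: —
step 9 deliver 2→1: —
step 10 crash(2): 2={✗back,v=1,log=-}
step 11 crash(1): 1={✗back,v=0,log=-}
step 12 deliver 3→0: —
step 13 recover(1): 1={back,v=0,log=-}
step 14 deliver 2→1: —
step 15 deliver 4→0: —
step 16 propose(0,'x'): —
step 17 deliver 0→3: —
step 18 deliver 3→0: —
step 19 deliver 0→2: —
step 20 deliver 2→0: —
step 21 deliver 0→1: 1={prim,v=1,log=-}
step 22 deliver 1→0: —
step 23 deliver 1→2: —
step 24 propose(2,'q'): —

1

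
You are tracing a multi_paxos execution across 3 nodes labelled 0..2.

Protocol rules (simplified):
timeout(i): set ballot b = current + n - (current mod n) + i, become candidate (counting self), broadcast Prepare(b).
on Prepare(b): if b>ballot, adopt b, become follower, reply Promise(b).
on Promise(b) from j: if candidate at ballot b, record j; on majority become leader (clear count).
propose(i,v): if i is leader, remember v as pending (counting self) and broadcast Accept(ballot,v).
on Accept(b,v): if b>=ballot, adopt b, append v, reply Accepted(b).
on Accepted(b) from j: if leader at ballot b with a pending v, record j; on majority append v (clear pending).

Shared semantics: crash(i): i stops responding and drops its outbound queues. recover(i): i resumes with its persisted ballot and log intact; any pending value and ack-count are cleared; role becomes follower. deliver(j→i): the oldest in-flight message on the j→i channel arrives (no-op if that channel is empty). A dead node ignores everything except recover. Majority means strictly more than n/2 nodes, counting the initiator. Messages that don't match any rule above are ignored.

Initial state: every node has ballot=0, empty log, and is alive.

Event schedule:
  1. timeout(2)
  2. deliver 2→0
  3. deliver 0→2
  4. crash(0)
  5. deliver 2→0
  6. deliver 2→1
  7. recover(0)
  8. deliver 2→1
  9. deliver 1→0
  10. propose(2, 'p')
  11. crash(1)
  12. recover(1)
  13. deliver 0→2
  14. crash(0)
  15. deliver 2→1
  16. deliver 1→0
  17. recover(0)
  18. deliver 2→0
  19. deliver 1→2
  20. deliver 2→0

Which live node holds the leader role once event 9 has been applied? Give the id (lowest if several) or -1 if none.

e1 timeout(2): 2[cand,b=5,-]
e2 deliver 2→0: 0[foll,b=5,-]
e3 deliver 0→2: 2[lead,b=5,-]
e4 crash(0): 0[✗foll,b=5,-]
e5 deliver 2→0: ·
e6 deliver 2→1: 1[foll,b=5,-]
e7 recover(0): 0[foll,b=5,-]
e8 deliver 2→1: ·
e9 deliver 1→0: ·

2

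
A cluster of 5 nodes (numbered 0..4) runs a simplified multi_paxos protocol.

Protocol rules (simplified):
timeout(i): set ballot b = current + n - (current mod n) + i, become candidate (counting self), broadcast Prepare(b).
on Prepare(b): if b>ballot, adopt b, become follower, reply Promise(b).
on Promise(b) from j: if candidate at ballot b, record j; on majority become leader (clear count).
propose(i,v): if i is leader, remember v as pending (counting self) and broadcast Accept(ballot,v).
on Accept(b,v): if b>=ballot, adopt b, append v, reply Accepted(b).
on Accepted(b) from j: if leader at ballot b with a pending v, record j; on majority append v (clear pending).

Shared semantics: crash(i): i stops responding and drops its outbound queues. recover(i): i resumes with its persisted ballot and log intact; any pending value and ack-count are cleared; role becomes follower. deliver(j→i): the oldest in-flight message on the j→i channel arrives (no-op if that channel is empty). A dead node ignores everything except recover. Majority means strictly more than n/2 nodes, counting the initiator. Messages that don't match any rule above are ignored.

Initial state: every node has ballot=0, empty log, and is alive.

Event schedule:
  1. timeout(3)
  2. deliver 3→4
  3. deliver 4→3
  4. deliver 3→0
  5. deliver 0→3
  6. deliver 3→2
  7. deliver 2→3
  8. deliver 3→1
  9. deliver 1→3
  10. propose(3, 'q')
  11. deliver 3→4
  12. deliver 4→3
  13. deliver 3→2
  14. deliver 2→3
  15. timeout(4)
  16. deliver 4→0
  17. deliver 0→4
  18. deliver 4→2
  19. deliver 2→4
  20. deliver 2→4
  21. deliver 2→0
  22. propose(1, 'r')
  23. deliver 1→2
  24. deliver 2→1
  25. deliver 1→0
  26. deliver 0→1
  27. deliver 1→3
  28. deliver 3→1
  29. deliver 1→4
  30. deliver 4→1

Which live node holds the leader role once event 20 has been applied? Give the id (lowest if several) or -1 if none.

[1] timeout(3) → N3(cand b8 [-])
[2] deliver 3→4 → N4(foll b8 [-])
[3] deliver 4→3 → ∅
[4] deliver 3→0 → N0(foll b8 [-])
[5] deliver 0→3 → N3(lead b8 [-])
[6] deliver 3→2 → N2(foll b8 [-])
[7] deliver 2→3 → ∅
[8] deliver 3→1 → N1(foll b8 [-])
[9] deliver 1→3 → ∅
[10] propose(3,'q') → ∅
[11] deliver 3→4 → N4(foll b8 [q])
[12] deliver 4→3 → ∅
[13] deliver 3→2 → N2(foll b8 [q])
[14] deliver 2→3 → N3(lead b8 [q])
[15] timeout(4) → N4(cand b14 [q])
[16] deliver 4→0 → N0(foll b14 [-])
[17] deliver 0→4 → ∅
[18] deliver 4→2 → N2(foll b14 [q])
[19] deliver 2→4 → N4(lead b14 [q])
[20] deliver 2→4 → ∅

3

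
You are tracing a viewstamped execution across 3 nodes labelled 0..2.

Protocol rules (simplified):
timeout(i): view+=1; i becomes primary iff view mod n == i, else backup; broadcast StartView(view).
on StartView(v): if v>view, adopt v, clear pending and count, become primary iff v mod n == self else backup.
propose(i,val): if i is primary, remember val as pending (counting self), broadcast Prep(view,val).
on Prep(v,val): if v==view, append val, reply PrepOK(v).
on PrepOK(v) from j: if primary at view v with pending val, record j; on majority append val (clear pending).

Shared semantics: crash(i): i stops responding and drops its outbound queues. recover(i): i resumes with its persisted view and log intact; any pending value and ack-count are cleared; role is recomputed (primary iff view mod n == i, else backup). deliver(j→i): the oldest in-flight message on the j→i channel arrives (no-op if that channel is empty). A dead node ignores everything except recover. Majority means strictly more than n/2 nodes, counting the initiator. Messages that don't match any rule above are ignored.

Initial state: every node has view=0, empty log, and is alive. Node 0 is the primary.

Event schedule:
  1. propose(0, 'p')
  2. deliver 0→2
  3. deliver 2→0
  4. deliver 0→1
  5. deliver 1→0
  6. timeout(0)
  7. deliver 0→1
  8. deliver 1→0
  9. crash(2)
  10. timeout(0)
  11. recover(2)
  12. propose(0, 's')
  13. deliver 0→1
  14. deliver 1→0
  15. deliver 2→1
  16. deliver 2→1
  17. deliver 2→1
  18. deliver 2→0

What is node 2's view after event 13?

step 1 propose(0,'p'): —
step 2 deliver 0→2: 2={back,v=0,log=p}
step 3 deliver 2→0: 0={prim,v=0,log=p}
step 4 deliver 0→1: 1={back,v=0,log=p}
step 5 deliver 1→0: —
step 6 timeout(0): 0={back,v=1,log=p}
step 7 deliver 0→1: 1={prim,v=1,log=p}
step 8 deliver 1→0: —
step 9 crash(2): 2={✗back,v=0,log=p}
step 10 timeout(0): 0={back,v=2,log=p}
step 11 recover(2): 2={back,v=0,log=p}
step 12 propose(0,'s'): —
step 13 deliver 0→1: 1={back,v=2,log=p}

0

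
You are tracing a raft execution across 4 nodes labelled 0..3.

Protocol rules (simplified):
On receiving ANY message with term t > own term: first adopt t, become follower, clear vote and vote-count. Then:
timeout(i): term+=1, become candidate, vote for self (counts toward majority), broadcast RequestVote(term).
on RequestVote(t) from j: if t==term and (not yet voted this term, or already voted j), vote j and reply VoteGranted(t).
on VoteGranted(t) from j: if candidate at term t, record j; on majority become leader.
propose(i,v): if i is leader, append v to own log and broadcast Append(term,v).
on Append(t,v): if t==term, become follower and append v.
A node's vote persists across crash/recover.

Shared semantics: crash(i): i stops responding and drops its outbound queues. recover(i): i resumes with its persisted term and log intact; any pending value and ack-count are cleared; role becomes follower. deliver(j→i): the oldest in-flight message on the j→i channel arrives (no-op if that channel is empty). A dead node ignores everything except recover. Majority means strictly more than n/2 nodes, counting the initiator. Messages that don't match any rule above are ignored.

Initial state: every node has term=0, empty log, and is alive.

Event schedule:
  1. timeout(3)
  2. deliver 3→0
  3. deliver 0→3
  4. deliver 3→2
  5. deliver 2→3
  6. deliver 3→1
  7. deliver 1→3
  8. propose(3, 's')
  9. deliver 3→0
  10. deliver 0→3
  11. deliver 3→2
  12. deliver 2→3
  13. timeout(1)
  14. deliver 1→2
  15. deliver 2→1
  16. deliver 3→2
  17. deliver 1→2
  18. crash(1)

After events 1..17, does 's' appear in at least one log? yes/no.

yes

step 1 timeout(3): 3={cand,t=1,log=-}
step 2 deliver 3→0: 0={foll,t=1,log=-}
step 3 deliver 0→3: —
step 4 deliver 3→2: 2={foll,t=1,log=-}
step 5 deliver 2→3: 3={lead,t=1,log=-}
step 6 deliver 3→1: 1={foll,t=1,log=-}
step 7 deliver 1→3: —
step 8 propose(3,'s'): 3={lead,t=1,log=s}
step 9 deliver 3→0: 0={foll,t=1,log=s}
step 10 deliver 0→3: —
step 11 deliver 3→2: 2={foll,t=1,log=s}
step 12 deliver 2→3: —
step 13 timeout(1): 1={cand,t=2,log=-}
step 14 deliver 1→2: 2={foll,t=2,log=s}
step 15 deliver 2→1: —
step 16 deliver 3→2: —
step 17 deliver 1→2: —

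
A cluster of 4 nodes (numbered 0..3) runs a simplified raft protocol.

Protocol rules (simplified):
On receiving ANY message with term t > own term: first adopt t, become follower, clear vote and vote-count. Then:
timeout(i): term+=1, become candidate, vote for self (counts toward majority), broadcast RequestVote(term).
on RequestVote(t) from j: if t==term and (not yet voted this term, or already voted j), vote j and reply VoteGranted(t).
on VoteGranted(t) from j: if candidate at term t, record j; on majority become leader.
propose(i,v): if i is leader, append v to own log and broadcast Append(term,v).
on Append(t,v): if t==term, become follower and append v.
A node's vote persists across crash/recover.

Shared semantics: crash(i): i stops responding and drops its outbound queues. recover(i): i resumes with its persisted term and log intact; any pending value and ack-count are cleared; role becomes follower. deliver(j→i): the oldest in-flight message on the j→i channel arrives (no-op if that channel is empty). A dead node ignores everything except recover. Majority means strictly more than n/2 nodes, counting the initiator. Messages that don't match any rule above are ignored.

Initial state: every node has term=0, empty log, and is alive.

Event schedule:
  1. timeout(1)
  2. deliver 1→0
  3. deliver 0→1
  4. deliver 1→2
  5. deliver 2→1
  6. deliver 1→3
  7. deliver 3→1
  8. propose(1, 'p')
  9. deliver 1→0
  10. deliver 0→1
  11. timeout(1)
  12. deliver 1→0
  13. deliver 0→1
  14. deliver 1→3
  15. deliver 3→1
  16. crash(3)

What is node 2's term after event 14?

e1 timeout(1): 1[cand,t=1,-]
e2 deliver 1→0: 0[foll,t=1,-]
e3 deliver 0→1: ·
e4 deliver 1→2: 2[foll,t=1,-]
e5 deliver 2→1: 1[lead,t=1,-]
e6 deliver 1→3: 3[foll,t=1,-]
e7 deliver 3→1: ·
e8 propose(1,'p'): 1[lead,t=1,p]
e9 deliver 1→0: 0[foll,t=1,p]
e10 deliver 0→1: ·
e11 timeout(1): 1[cand,t=2,p]
e12 deliver 1→0: 0[foll,t=2,p]
e13 deliver 0→1: ·
e14 deliver 1→3: 3[foll,t=1,p]

1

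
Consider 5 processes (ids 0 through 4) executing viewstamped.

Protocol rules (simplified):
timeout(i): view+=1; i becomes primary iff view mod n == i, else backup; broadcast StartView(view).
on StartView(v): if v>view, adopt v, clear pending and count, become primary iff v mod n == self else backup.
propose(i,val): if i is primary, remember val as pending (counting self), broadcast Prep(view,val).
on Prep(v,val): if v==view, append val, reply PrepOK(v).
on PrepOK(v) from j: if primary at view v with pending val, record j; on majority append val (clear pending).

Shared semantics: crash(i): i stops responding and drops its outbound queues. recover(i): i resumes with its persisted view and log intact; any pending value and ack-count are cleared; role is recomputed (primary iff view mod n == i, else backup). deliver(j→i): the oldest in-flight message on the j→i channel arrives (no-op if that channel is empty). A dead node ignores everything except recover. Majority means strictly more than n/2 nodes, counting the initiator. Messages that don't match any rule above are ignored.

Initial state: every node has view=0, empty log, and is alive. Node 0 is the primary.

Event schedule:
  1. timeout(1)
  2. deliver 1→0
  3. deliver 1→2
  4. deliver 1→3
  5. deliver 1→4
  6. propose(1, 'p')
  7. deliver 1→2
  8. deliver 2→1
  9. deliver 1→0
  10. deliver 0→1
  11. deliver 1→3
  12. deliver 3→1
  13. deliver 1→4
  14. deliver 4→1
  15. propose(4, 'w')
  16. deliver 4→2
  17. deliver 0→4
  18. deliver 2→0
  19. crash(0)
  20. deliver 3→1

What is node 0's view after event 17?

1

[1] timeout(1) → N1(prim v1 [-])
[2] deliver 1→0 → N0(back v1 [-])
[3] deliver 1→2 → N2(back v1 [-])
[4] deliver 1→3 → N3(back v1 [-])
[5] deliver 1→4 → N4(back v1 [-])
[6] propose(1,'p') → ∅
[7] deliver 1→2 → N2(back v1 [p])
[8] deliver 2→1 → ∅
[9] deliver 1→0 → N0(back v1 [p])
[10] deliver 0→1 → N1(prim v1 [p])
[11] deliver 1→3 → N3(back v1 [p])
[12] deliver 3→1 → ∅
[13] deliver 1→4 → N4(back v1 [p])
[14] deliver 4→1 → ∅
[15] propose(4,'w') → ∅
[16] deliver 4→2 → ∅
[17] deliver 0→4 → ∅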